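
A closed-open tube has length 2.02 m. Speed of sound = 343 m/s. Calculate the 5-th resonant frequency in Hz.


Given values:
  Tube type: closed-open, L = 2.02 m, c = 343 m/s, n = 5
Formula: f_n = (2n - 1) * c / (4 * L)
Compute 2n - 1 = 2*5 - 1 = 9
Compute 4 * L = 4 * 2.02 = 8.08
f = 9 * 343 / 8.08
f = 382.05

382.05 Hz


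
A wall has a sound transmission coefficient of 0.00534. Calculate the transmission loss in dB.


Given values:
  tau = 0.00534
Formula: TL = 10 * log10(1 / tau)
Compute 1 / tau = 1 / 0.00534 = 187.2659
Compute log10(187.2659) = 2.272459
TL = 10 * 2.272459 = 22.72

22.72 dB


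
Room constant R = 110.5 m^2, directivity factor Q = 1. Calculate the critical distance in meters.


Given values:
  R = 110.5 m^2, Q = 1
Formula: d_c = 0.141 * sqrt(Q * R)
Compute Q * R = 1 * 110.5 = 110.5
Compute sqrt(110.5) = 10.5119
d_c = 0.141 * 10.5119 = 1.482

1.482 m


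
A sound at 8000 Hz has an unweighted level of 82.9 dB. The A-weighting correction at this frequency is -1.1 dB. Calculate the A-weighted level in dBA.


Given values:
  SPL = 82.9 dB
  A-weighting at 8000 Hz = -1.1 dB
Formula: L_A = SPL + A_weight
L_A = 82.9 + (-1.1)
L_A = 81.8

81.8 dBA


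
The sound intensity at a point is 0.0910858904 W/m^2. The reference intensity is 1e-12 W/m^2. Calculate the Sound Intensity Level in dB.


Given values:
  I = 0.0910858904 W/m^2
  I_ref = 1e-12 W/m^2
Formula: SIL = 10 * log10(I / I_ref)
Compute ratio: I / I_ref = 91085890400
Compute log10: log10(91085890400) = 10.959451
Multiply: SIL = 10 * 10.959451 = 109.59

109.59 dB


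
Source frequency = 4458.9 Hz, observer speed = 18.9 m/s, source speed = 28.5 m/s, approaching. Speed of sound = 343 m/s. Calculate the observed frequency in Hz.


Given values:
  f_s = 4458.9 Hz, v_o = 18.9 m/s, v_s = 28.5 m/s
  Direction: approaching
Formula: f_o = f_s * (c + v_o) / (c - v_s)
Numerator: c + v_o = 343 + 18.9 = 361.9
Denominator: c - v_s = 343 - 28.5 = 314.5
f_o = 4458.9 * 361.9 / 314.5 = 5130.92

5130.92 Hz


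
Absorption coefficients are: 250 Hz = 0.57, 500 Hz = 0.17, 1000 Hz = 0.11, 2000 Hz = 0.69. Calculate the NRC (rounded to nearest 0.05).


Given values:
  a_250 = 0.57, a_500 = 0.17
  a_1000 = 0.11, a_2000 = 0.69
Formula: NRC = (a250 + a500 + a1000 + a2000) / 4
Sum = 0.57 + 0.17 + 0.11 + 0.69 = 1.54
NRC = 1.54 / 4 = 0.385
Rounded to nearest 0.05: 0.4

0.4


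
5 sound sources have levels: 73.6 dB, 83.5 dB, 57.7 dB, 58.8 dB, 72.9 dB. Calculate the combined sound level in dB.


Formula: L_total = 10 * log10( sum(10^(Li/10)) )
  Source 1: 10^(73.6/10) = 22908676.5277
  Source 2: 10^(83.5/10) = 223872113.8568
  Source 3: 10^(57.7/10) = 588843.6554
  Source 4: 10^(58.8/10) = 758577.575
  Source 5: 10^(72.9/10) = 19498445.9976
Sum of linear values = 267626657.6125
L_total = 10 * log10(267626657.6125) = 84.28

84.28 dB


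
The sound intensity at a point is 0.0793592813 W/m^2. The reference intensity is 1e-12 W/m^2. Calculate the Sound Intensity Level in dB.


Given values:
  I = 0.0793592813 W/m^2
  I_ref = 1e-12 W/m^2
Formula: SIL = 10 * log10(I / I_ref)
Compute ratio: I / I_ref = 79359281300
Compute log10: log10(79359281300) = 10.899598
Multiply: SIL = 10 * 10.899598 = 109.0

109.0 dB


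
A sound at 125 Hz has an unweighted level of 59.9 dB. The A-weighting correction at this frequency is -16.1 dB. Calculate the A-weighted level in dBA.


Given values:
  SPL = 59.9 dB
  A-weighting at 125 Hz = -16.1 dB
Formula: L_A = SPL + A_weight
L_A = 59.9 + (-16.1)
L_A = 43.8

43.8 dBA


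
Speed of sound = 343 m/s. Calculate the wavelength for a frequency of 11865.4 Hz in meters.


Given values:
  c = 343 m/s, f = 11865.4 Hz
Formula: lambda = c / f
lambda = 343 / 11865.4
lambda = 0.0289

0.0289 m


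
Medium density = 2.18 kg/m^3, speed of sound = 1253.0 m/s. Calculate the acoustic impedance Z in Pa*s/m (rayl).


Given values:
  rho = 2.18 kg/m^3
  c = 1253.0 m/s
Formula: Z = rho * c
Z = 2.18 * 1253.0
Z = 2731.54

2731.54 rayl


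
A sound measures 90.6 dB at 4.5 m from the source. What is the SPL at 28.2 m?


Given values:
  SPL1 = 90.6 dB, r1 = 4.5 m, r2 = 28.2 m
Formula: SPL2 = SPL1 - 20 * log10(r2 / r1)
Compute ratio: r2 / r1 = 28.2 / 4.5 = 6.2667
Compute log10: log10(6.2667) = 0.797039
Compute drop: 20 * 0.797039 = 15.9408
SPL2 = 90.6 - 15.9408 = 74.66

74.66 dB


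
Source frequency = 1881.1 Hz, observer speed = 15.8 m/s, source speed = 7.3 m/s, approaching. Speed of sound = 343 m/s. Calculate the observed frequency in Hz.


Given values:
  f_s = 1881.1 Hz, v_o = 15.8 m/s, v_s = 7.3 m/s
  Direction: approaching
Formula: f_o = f_s * (c + v_o) / (c - v_s)
Numerator: c + v_o = 343 + 15.8 = 358.8
Denominator: c - v_s = 343 - 7.3 = 335.7
f_o = 1881.1 * 358.8 / 335.7 = 2010.54

2010.54 Hz


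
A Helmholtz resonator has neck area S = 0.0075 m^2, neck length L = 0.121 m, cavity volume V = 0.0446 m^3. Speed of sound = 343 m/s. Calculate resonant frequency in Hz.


Given values:
  S = 0.0075 m^2, L = 0.121 m, V = 0.0446 m^3, c = 343 m/s
Formula: f = (c / (2*pi)) * sqrt(S / (V * L))
Compute V * L = 0.0446 * 0.121 = 0.0053966
Compute S / (V * L) = 0.0075 / 0.0053966 = 1.3898
Compute sqrt(1.3898) = 1.178898
Compute c / (2*pi) = 343 / 6.283185 = 54.590148
f = 54.590148 * 1.178898 = 64.36

64.36 Hz


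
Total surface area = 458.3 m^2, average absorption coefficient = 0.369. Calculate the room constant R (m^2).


Given values:
  S = 458.3 m^2, alpha = 0.369
Formula: R = S * alpha / (1 - alpha)
Numerator: 458.3 * 0.369 = 169.1127
Denominator: 1 - 0.369 = 0.631
R = 169.1127 / 0.631 = 268.01

268.01 m^2


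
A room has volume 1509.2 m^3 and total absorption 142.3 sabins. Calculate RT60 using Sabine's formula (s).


Given values:
  V = 1509.2 m^3
  A = 142.3 sabins
Formula: RT60 = 0.161 * V / A
Numerator: 0.161 * 1509.2 = 242.9812
RT60 = 242.9812 / 142.3 = 1.708

1.708 s


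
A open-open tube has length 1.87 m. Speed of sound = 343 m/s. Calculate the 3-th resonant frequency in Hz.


Given values:
  Tube type: open-open, L = 1.87 m, c = 343 m/s, n = 3
Formula: f_n = n * c / (2 * L)
Compute 2 * L = 2 * 1.87 = 3.74
f = 3 * 343 / 3.74
f = 275.13

275.13 Hz


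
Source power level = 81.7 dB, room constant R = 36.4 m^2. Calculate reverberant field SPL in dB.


Given values:
  Lw = 81.7 dB, R = 36.4 m^2
Formula: SPL = Lw + 10 * log10(4 / R)
Compute 4 / R = 4 / 36.4 = 0.10989
Compute 10 * log10(0.10989) = -9.5904
SPL = 81.7 + (-9.5904) = 72.11

72.11 dB


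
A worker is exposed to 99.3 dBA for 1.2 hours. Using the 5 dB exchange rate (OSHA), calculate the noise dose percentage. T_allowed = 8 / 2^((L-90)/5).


Given values:
  L = 99.3 dBA, T = 1.2 hours
Formula: T_allowed = 8 / 2^((L - 90) / 5)
Compute exponent: (99.3 - 90) / 5 = 1.86
Compute 2^(1.86) = 3.630077
T_allowed = 8 / 3.630077 = 2.20381 hours
Dose = (T / T_allowed) * 100
Dose = (1.2 / 2.20381) * 100 = 54.45

54.45 %


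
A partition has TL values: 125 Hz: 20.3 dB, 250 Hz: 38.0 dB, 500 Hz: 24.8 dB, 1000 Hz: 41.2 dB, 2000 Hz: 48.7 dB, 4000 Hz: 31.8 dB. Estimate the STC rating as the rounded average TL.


Given TL values at each frequency:
  125 Hz: 20.3 dB
  250 Hz: 38.0 dB
  500 Hz: 24.8 dB
  1000 Hz: 41.2 dB
  2000 Hz: 48.7 dB
  4000 Hz: 31.8 dB
Formula: STC ~ round(average of TL values)
Sum = 20.3 + 38.0 + 24.8 + 41.2 + 48.7 + 31.8 = 204.8
Average = 204.8 / 6 = 34.13
Rounded: 34

34


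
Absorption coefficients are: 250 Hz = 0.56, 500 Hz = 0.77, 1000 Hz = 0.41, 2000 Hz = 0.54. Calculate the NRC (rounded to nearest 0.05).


Given values:
  a_250 = 0.56, a_500 = 0.77
  a_1000 = 0.41, a_2000 = 0.54
Formula: NRC = (a250 + a500 + a1000 + a2000) / 4
Sum = 0.56 + 0.77 + 0.41 + 0.54 = 2.28
NRC = 2.28 / 4 = 0.57
Rounded to nearest 0.05: 0.55

0.55


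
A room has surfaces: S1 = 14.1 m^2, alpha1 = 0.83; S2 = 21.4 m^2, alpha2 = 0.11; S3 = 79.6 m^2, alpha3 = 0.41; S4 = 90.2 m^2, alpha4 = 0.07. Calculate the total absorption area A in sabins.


Given surfaces:
  Surface 1: 14.1 * 0.83 = 11.703
  Surface 2: 21.4 * 0.11 = 2.354
  Surface 3: 79.6 * 0.41 = 32.636
  Surface 4: 90.2 * 0.07 = 6.314
Formula: A = sum(Si * alpha_i)
A = 11.703 + 2.354 + 32.636 + 6.314
A = 53.01

53.01 sabins


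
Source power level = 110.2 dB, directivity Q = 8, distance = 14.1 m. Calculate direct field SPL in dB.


Given values:
  Lw = 110.2 dB, Q = 8, r = 14.1 m
Formula: SPL = Lw + 10 * log10(Q / (4 * pi * r^2))
Compute 4 * pi * r^2 = 4 * pi * 14.1^2 = 2498.3201
Compute Q / denom = 8 / 2498.3201 = 0.00320215
Compute 10 * log10(0.00320215) = -24.9456
SPL = 110.2 + (-24.9456) = 85.25

85.25 dB


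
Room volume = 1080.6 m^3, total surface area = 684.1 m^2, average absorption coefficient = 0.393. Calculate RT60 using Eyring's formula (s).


Given values:
  V = 1080.6 m^3, S = 684.1 m^2, alpha = 0.393
Formula: RT60 = 0.161 * V / (-S * ln(1 - alpha))
Compute ln(1 - 0.393) = ln(0.607) = -0.499226
Denominator: -684.1 * -0.499226 = 341.5205
Numerator: 0.161 * 1080.6 = 173.9766
RT60 = 173.9766 / 341.5205 = 0.509

0.509 s


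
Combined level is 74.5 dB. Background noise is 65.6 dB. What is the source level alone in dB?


Given values:
  L_total = 74.5 dB, L_bg = 65.6 dB
Formula: L_source = 10 * log10(10^(L_total/10) - 10^(L_bg/10))
Convert to linear:
  10^(74.5/10) = 28183829.3126
  10^(65.6/10) = 3630780.5477
Difference: 28183829.3126 - 3630780.5477 = 24553048.7649
L_source = 10 * log10(24553048.7649) = 73.9

73.9 dB


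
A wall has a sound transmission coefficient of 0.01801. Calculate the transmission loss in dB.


Given values:
  tau = 0.01801
Formula: TL = 10 * log10(1 / tau)
Compute 1 / tau = 1 / 0.01801 = 55.5247
Compute log10(55.5247) = 1.744486
TL = 10 * 1.744486 = 17.44

17.44 dB


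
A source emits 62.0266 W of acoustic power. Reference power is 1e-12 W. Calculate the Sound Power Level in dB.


Given values:
  W = 62.0266 W
  W_ref = 1e-12 W
Formula: SWL = 10 * log10(W / W_ref)
Compute ratio: W / W_ref = 62026600000000
Compute log10: log10(62026600000000) = 13.792578
Multiply: SWL = 10 * 13.792578 = 137.93

137.93 dB


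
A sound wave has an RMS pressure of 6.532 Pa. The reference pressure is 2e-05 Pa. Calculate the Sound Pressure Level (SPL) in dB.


Given values:
  p = 6.532 Pa
  p_ref = 2e-05 Pa
Formula: SPL = 20 * log10(p / p_ref)
Compute ratio: p / p_ref = 6.532 / 2e-05 = 326600
Compute log10: log10(326600) = 5.514016
Multiply: SPL = 20 * 5.514016 = 110.28

110.28 dB


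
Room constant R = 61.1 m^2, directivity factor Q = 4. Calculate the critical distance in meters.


Given values:
  R = 61.1 m^2, Q = 4
Formula: d_c = 0.141 * sqrt(Q * R)
Compute Q * R = 4 * 61.1 = 244.4
Compute sqrt(244.4) = 15.6333
d_c = 0.141 * 15.6333 = 2.204

2.204 m


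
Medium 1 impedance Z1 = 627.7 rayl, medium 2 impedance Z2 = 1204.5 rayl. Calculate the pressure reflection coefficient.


Given values:
  Z1 = 627.7 rayl, Z2 = 1204.5 rayl
Formula: R = (Z2 - Z1) / (Z2 + Z1)
Numerator: Z2 - Z1 = 1204.5 - 627.7 = 576.8
Denominator: Z2 + Z1 = 1204.5 + 627.7 = 1832.2
R = 576.8 / 1832.2 = 0.3148

0.3148


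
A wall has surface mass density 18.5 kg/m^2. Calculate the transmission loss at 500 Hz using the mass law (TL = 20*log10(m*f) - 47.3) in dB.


Given values:
  m = 18.5 kg/m^2, f = 500 Hz
Formula: TL = 20 * log10(m * f) - 47.3
Compute m * f = 18.5 * 500 = 9250.0
Compute log10(9250.0) = 3.966142
Compute 20 * 3.966142 = 79.3228
TL = 79.3228 - 47.3 = 32.02

32.02 dB


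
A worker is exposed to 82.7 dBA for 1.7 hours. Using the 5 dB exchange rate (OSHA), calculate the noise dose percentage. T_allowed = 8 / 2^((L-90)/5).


Given values:
  L = 82.7 dBA, T = 1.7 hours
Formula: T_allowed = 8 / 2^((L - 90) / 5)
Compute exponent: (82.7 - 90) / 5 = -1.46
Compute 2^(-1.46) = 0.363493
T_allowed = 8 / 0.363493 = 22.008677 hours
Dose = (T / T_allowed) * 100
Dose = (1.7 / 22.008677) * 100 = 7.72

7.72 %


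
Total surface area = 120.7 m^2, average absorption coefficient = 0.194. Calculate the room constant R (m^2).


Given values:
  S = 120.7 m^2, alpha = 0.194
Formula: R = S * alpha / (1 - alpha)
Numerator: 120.7 * 0.194 = 23.4158
Denominator: 1 - 0.194 = 0.806
R = 23.4158 / 0.806 = 29.05

29.05 m^2


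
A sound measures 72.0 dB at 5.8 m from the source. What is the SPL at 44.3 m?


Given values:
  SPL1 = 72.0 dB, r1 = 5.8 m, r2 = 44.3 m
Formula: SPL2 = SPL1 - 20 * log10(r2 / r1)
Compute ratio: r2 / r1 = 44.3 / 5.8 = 7.6379
Compute log10: log10(7.6379) = 0.882974
Compute drop: 20 * 0.882974 = 17.6595
SPL2 = 72.0 - 17.6595 = 54.34

54.34 dB


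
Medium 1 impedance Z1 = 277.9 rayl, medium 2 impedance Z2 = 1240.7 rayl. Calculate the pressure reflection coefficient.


Given values:
  Z1 = 277.9 rayl, Z2 = 1240.7 rayl
Formula: R = (Z2 - Z1) / (Z2 + Z1)
Numerator: Z2 - Z1 = 1240.7 - 277.9 = 962.8
Denominator: Z2 + Z1 = 1240.7 + 277.9 = 1518.6
R = 962.8 / 1518.6 = 0.634

0.634


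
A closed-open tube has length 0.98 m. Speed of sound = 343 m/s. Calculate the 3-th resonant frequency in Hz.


Given values:
  Tube type: closed-open, L = 0.98 m, c = 343 m/s, n = 3
Formula: f_n = (2n - 1) * c / (4 * L)
Compute 2n - 1 = 2*3 - 1 = 5
Compute 4 * L = 4 * 0.98 = 3.92
f = 5 * 343 / 3.92
f = 437.5

437.5 Hz


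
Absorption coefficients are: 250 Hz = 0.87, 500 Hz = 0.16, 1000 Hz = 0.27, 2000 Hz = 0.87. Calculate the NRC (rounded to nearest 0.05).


Given values:
  a_250 = 0.87, a_500 = 0.16
  a_1000 = 0.27, a_2000 = 0.87
Formula: NRC = (a250 + a500 + a1000 + a2000) / 4
Sum = 0.87 + 0.16 + 0.27 + 0.87 = 2.17
NRC = 2.17 / 4 = 0.5425
Rounded to nearest 0.05: 0.55

0.55


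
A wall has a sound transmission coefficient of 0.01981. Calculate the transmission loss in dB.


Given values:
  tau = 0.01981
Formula: TL = 10 * log10(1 / tau)
Compute 1 / tau = 1 / 0.01981 = 50.4796
Compute log10(50.4796) = 1.703116
TL = 10 * 1.703116 = 17.03

17.03 dB


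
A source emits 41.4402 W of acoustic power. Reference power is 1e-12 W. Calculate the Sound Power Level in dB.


Given values:
  W = 41.4402 W
  W_ref = 1e-12 W
Formula: SWL = 10 * log10(W / W_ref)
Compute ratio: W / W_ref = 41440200000000
Compute log10: log10(41440200000000) = 13.617422
Multiply: SWL = 10 * 13.617422 = 136.17

136.17 dB


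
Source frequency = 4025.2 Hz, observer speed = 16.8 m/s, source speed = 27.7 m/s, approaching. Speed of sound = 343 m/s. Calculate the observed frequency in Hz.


Given values:
  f_s = 4025.2 Hz, v_o = 16.8 m/s, v_s = 27.7 m/s
  Direction: approaching
Formula: f_o = f_s * (c + v_o) / (c - v_s)
Numerator: c + v_o = 343 + 16.8 = 359.8
Denominator: c - v_s = 343 - 27.7 = 315.3
f_o = 4025.2 * 359.8 / 315.3 = 4593.3

4593.3 Hz


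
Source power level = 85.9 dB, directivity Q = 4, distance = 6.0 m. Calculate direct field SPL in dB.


Given values:
  Lw = 85.9 dB, Q = 4, r = 6.0 m
Formula: SPL = Lw + 10 * log10(Q / (4 * pi * r^2))
Compute 4 * pi * r^2 = 4 * pi * 6.0^2 = 452.3893
Compute Q / denom = 4 / 452.3893 = 0.00884194
Compute 10 * log10(0.00884194) = -20.5345
SPL = 85.9 + (-20.5345) = 65.37

65.37 dB


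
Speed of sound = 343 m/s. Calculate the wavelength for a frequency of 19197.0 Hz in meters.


Given values:
  c = 343 m/s, f = 19197.0 Hz
Formula: lambda = c / f
lambda = 343 / 19197.0
lambda = 0.0179

0.0179 m


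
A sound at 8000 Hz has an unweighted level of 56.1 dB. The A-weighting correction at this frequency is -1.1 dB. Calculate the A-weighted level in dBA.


Given values:
  SPL = 56.1 dB
  A-weighting at 8000 Hz = -1.1 dB
Formula: L_A = SPL + A_weight
L_A = 56.1 + (-1.1)
L_A = 55.0

55.0 dBA


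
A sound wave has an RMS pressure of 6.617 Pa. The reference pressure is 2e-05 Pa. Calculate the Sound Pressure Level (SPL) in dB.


Given values:
  p = 6.617 Pa
  p_ref = 2e-05 Pa
Formula: SPL = 20 * log10(p / p_ref)
Compute ratio: p / p_ref = 6.617 / 2e-05 = 330850
Compute log10: log10(330850) = 5.519631
Multiply: SPL = 20 * 5.519631 = 110.39

110.39 dB


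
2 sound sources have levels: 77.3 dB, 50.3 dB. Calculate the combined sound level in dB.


Formula: L_total = 10 * log10( sum(10^(Li/10)) )
  Source 1: 10^(77.3/10) = 53703179.637
  Source 2: 10^(50.3/10) = 107151.9305
Sum of linear values = 53810331.5675
L_total = 10 * log10(53810331.5675) = 77.31

77.31 dB


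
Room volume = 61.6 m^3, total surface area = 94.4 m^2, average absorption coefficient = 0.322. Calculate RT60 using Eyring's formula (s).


Given values:
  V = 61.6 m^3, S = 94.4 m^2, alpha = 0.322
Formula: RT60 = 0.161 * V / (-S * ln(1 - alpha))
Compute ln(1 - 0.322) = ln(0.678) = -0.388608
Denominator: -94.4 * -0.388608 = 36.6846
Numerator: 0.161 * 61.6 = 9.9176
RT60 = 9.9176 / 36.6846 = 0.27

0.27 s


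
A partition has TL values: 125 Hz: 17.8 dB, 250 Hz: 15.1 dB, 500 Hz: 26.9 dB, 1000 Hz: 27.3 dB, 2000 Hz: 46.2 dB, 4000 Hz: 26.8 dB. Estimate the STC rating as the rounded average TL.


Given TL values at each frequency:
  125 Hz: 17.8 dB
  250 Hz: 15.1 dB
  500 Hz: 26.9 dB
  1000 Hz: 27.3 dB
  2000 Hz: 46.2 dB
  4000 Hz: 26.8 dB
Formula: STC ~ round(average of TL values)
Sum = 17.8 + 15.1 + 26.9 + 27.3 + 46.2 + 26.8 = 160.1
Average = 160.1 / 6 = 26.68
Rounded: 27

27


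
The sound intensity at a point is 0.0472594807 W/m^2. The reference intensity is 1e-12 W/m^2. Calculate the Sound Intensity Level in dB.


Given values:
  I = 0.0472594807 W/m^2
  I_ref = 1e-12 W/m^2
Formula: SIL = 10 * log10(I / I_ref)
Compute ratio: I / I_ref = 47259480700
Compute log10: log10(47259480700) = 10.674489
Multiply: SIL = 10 * 10.674489 = 106.74

106.74 dB


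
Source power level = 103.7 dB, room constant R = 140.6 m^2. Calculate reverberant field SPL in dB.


Given values:
  Lw = 103.7 dB, R = 140.6 m^2
Formula: SPL = Lw + 10 * log10(4 / R)
Compute 4 / R = 4 / 140.6 = 0.02845
Compute 10 * log10(0.02845) = -15.4592
SPL = 103.7 + (-15.4592) = 88.24

88.24 dB


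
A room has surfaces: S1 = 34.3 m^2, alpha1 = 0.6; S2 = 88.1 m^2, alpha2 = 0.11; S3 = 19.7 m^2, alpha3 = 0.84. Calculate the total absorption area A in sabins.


Given surfaces:
  Surface 1: 34.3 * 0.6 = 20.58
  Surface 2: 88.1 * 0.11 = 9.691
  Surface 3: 19.7 * 0.84 = 16.548
Formula: A = sum(Si * alpha_i)
A = 20.58 + 9.691 + 16.548
A = 46.82

46.82 sabins


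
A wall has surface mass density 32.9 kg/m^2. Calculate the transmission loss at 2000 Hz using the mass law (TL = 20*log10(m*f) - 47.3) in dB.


Given values:
  m = 32.9 kg/m^2, f = 2000 Hz
Formula: TL = 20 * log10(m * f) - 47.3
Compute m * f = 32.9 * 2000 = 65800.0
Compute log10(65800.0) = 4.818226
Compute 20 * 4.818226 = 96.3645
TL = 96.3645 - 47.3 = 49.06

49.06 dB


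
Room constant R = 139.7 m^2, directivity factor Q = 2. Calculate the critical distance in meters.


Given values:
  R = 139.7 m^2, Q = 2
Formula: d_c = 0.141 * sqrt(Q * R)
Compute Q * R = 2 * 139.7 = 279.4
Compute sqrt(279.4) = 16.7153
d_c = 0.141 * 16.7153 = 2.357

2.357 m


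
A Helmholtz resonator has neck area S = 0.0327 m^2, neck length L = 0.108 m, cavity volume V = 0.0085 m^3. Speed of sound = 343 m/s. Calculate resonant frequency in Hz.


Given values:
  S = 0.0327 m^2, L = 0.108 m, V = 0.0085 m^3, c = 343 m/s
Formula: f = (c / (2*pi)) * sqrt(S / (V * L))
Compute V * L = 0.0085 * 0.108 = 0.000918
Compute S / (V * L) = 0.0327 / 0.000918 = 35.6209
Compute sqrt(35.6209) = 5.968325
Compute c / (2*pi) = 343 / 6.283185 = 54.590148
f = 54.590148 * 5.968325 = 325.81

325.81 Hz


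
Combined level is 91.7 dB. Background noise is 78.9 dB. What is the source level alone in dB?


Given values:
  L_total = 91.7 dB, L_bg = 78.9 dB
Formula: L_source = 10 * log10(10^(L_total/10) - 10^(L_bg/10))
Convert to linear:
  10^(91.7/10) = 1479108388.1682
  10^(78.9/10) = 77624711.6629
Difference: 1479108388.1682 - 77624711.6629 = 1401483676.5053
L_source = 10 * log10(1401483676.5053) = 91.47

91.47 dB


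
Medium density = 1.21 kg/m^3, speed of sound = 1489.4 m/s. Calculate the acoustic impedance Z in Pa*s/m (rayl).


Given values:
  rho = 1.21 kg/m^3
  c = 1489.4 m/s
Formula: Z = rho * c
Z = 1.21 * 1489.4
Z = 1802.17

1802.17 rayl


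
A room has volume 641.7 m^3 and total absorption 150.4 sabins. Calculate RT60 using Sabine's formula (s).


Given values:
  V = 641.7 m^3
  A = 150.4 sabins
Formula: RT60 = 0.161 * V / A
Numerator: 0.161 * 641.7 = 103.3137
RT60 = 103.3137 / 150.4 = 0.687

0.687 s


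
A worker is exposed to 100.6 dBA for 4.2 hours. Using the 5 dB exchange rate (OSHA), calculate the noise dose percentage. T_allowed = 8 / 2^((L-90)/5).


Given values:
  L = 100.6 dBA, T = 4.2 hours
Formula: T_allowed = 8 / 2^((L - 90) / 5)
Compute exponent: (100.6 - 90) / 5 = 2.12
Compute 2^(2.12) = 4.346939
T_allowed = 8 / 4.346939 = 1.840375 hours
Dose = (T / T_allowed) * 100
Dose = (4.2 / 1.840375) * 100 = 228.21

228.21 %


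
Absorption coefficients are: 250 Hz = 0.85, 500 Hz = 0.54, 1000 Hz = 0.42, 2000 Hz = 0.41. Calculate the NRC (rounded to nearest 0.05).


Given values:
  a_250 = 0.85, a_500 = 0.54
  a_1000 = 0.42, a_2000 = 0.41
Formula: NRC = (a250 + a500 + a1000 + a2000) / 4
Sum = 0.85 + 0.54 + 0.42 + 0.41 = 2.22
NRC = 2.22 / 4 = 0.555
Rounded to nearest 0.05: 0.55

0.55


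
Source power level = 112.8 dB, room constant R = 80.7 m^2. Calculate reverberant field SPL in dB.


Given values:
  Lw = 112.8 dB, R = 80.7 m^2
Formula: SPL = Lw + 10 * log10(4 / R)
Compute 4 / R = 4 / 80.7 = 0.049566
Compute 10 * log10(0.049566) = -13.0482
SPL = 112.8 + (-13.0482) = 99.75

99.75 dB


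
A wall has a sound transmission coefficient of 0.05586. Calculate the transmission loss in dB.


Given values:
  tau = 0.05586
Formula: TL = 10 * log10(1 / tau)
Compute 1 / tau = 1 / 0.05586 = 17.9019
Compute log10(17.9019) = 1.252899
TL = 10 * 1.252899 = 12.53

12.53 dB


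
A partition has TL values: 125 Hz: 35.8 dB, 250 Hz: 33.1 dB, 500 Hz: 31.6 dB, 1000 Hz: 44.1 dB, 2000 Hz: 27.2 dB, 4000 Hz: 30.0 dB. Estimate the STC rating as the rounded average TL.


Given TL values at each frequency:
  125 Hz: 35.8 dB
  250 Hz: 33.1 dB
  500 Hz: 31.6 dB
  1000 Hz: 44.1 dB
  2000 Hz: 27.2 dB
  4000 Hz: 30.0 dB
Formula: STC ~ round(average of TL values)
Sum = 35.8 + 33.1 + 31.6 + 44.1 + 27.2 + 30.0 = 201.8
Average = 201.8 / 6 = 33.63
Rounded: 34

34


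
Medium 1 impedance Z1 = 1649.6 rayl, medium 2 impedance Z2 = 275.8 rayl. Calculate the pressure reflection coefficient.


Given values:
  Z1 = 1649.6 rayl, Z2 = 275.8 rayl
Formula: R = (Z2 - Z1) / (Z2 + Z1)
Numerator: Z2 - Z1 = 275.8 - 1649.6 = -1373.8
Denominator: Z2 + Z1 = 275.8 + 1649.6 = 1925.4
R = -1373.8 / 1925.4 = -0.7135

-0.7135


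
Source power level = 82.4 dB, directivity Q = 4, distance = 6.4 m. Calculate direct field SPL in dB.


Given values:
  Lw = 82.4 dB, Q = 4, r = 6.4 m
Formula: SPL = Lw + 10 * log10(Q / (4 * pi * r^2))
Compute 4 * pi * r^2 = 4 * pi * 6.4^2 = 514.7185
Compute Q / denom = 4 / 514.7185 = 0.00777124
Compute 10 * log10(0.00777124) = -21.0951
SPL = 82.4 + (-21.0951) = 61.3

61.3 dB


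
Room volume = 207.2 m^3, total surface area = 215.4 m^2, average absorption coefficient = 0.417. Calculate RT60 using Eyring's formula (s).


Given values:
  V = 207.2 m^3, S = 215.4 m^2, alpha = 0.417
Formula: RT60 = 0.161 * V / (-S * ln(1 - alpha))
Compute ln(1 - 0.417) = ln(0.583) = -0.539568
Denominator: -215.4 * -0.539568 = 116.2229
Numerator: 0.161 * 207.2 = 33.3592
RT60 = 33.3592 / 116.2229 = 0.287

0.287 s


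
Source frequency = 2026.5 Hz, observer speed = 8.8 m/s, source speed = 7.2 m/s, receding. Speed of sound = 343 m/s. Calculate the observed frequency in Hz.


Given values:
  f_s = 2026.5 Hz, v_o = 8.8 m/s, v_s = 7.2 m/s
  Direction: receding
Formula: f_o = f_s * (c - v_o) / (c + v_s)
Numerator: c - v_o = 343 - 8.8 = 334.2
Denominator: c + v_s = 343 + 7.2 = 350.2
f_o = 2026.5 * 334.2 / 350.2 = 1933.91

1933.91 Hz


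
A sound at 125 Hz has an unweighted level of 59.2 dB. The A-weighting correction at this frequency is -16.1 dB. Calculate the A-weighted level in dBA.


Given values:
  SPL = 59.2 dB
  A-weighting at 125 Hz = -16.1 dB
Formula: L_A = SPL + A_weight
L_A = 59.2 + (-16.1)
L_A = 43.1

43.1 dBA


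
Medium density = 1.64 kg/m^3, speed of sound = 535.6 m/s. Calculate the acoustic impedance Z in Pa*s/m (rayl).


Given values:
  rho = 1.64 kg/m^3
  c = 535.6 m/s
Formula: Z = rho * c
Z = 1.64 * 535.6
Z = 878.38

878.38 rayl


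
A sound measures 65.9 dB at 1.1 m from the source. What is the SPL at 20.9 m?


Given values:
  SPL1 = 65.9 dB, r1 = 1.1 m, r2 = 20.9 m
Formula: SPL2 = SPL1 - 20 * log10(r2 / r1)
Compute ratio: r2 / r1 = 20.9 / 1.1 = 19.0
Compute log10: log10(19.0) = 1.278754
Compute drop: 20 * 1.278754 = 25.5751
SPL2 = 65.9 - 25.5751 = 40.32

40.32 dB


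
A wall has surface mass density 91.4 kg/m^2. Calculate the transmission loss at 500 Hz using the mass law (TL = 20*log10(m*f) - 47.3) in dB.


Given values:
  m = 91.4 kg/m^2, f = 500 Hz
Formula: TL = 20 * log10(m * f) - 47.3
Compute m * f = 91.4 * 500 = 45700.0
Compute log10(45700.0) = 4.659916
Compute 20 * 4.659916 = 93.1983
TL = 93.1983 - 47.3 = 45.9

45.9 dB


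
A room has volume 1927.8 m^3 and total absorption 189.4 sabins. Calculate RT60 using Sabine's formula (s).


Given values:
  V = 1927.8 m^3
  A = 189.4 sabins
Formula: RT60 = 0.161 * V / A
Numerator: 0.161 * 1927.8 = 310.3758
RT60 = 310.3758 / 189.4 = 1.639

1.639 s


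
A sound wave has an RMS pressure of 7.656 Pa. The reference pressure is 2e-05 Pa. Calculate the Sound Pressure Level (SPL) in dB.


Given values:
  p = 7.656 Pa
  p_ref = 2e-05 Pa
Formula: SPL = 20 * log10(p / p_ref)
Compute ratio: p / p_ref = 7.656 / 2e-05 = 382800
Compute log10: log10(382800) = 5.582972
Multiply: SPL = 20 * 5.582972 = 111.66

111.66 dB


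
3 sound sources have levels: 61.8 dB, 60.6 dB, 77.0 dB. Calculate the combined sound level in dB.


Formula: L_total = 10 * log10( sum(10^(Li/10)) )
  Source 1: 10^(61.8/10) = 1513561.2484
  Source 2: 10^(60.6/10) = 1148153.6215
  Source 3: 10^(77.0/10) = 50118723.3627
Sum of linear values = 52780438.2326
L_total = 10 * log10(52780438.2326) = 77.22

77.22 dB


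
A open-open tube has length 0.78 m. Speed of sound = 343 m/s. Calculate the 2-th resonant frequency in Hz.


Given values:
  Tube type: open-open, L = 0.78 m, c = 343 m/s, n = 2
Formula: f_n = n * c / (2 * L)
Compute 2 * L = 2 * 0.78 = 1.56
f = 2 * 343 / 1.56
f = 439.74

439.74 Hz


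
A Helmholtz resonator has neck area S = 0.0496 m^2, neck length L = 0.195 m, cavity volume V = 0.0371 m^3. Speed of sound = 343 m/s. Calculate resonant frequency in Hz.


Given values:
  S = 0.0496 m^2, L = 0.195 m, V = 0.0371 m^3, c = 343 m/s
Formula: f = (c / (2*pi)) * sqrt(S / (V * L))
Compute V * L = 0.0371 * 0.195 = 0.0072345
Compute S / (V * L) = 0.0496 / 0.0072345 = 6.856
Compute sqrt(6.856) = 2.618396
Compute c / (2*pi) = 343 / 6.283185 = 54.590148
f = 54.590148 * 2.618396 = 142.94

142.94 Hz


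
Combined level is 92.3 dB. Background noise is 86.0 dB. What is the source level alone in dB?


Given values:
  L_total = 92.3 dB, L_bg = 86.0 dB
Formula: L_source = 10 * log10(10^(L_total/10) - 10^(L_bg/10))
Convert to linear:
  10^(92.3/10) = 1698243652.4617
  10^(86.0/10) = 398107170.5535
Difference: 1698243652.4617 - 398107170.5535 = 1300136481.9082
L_source = 10 * log10(1300136481.9082) = 91.14

91.14 dB


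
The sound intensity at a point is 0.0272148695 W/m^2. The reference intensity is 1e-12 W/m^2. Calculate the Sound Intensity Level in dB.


Given values:
  I = 0.0272148695 W/m^2
  I_ref = 1e-12 W/m^2
Formula: SIL = 10 * log10(I / I_ref)
Compute ratio: I / I_ref = 27214869500
Compute log10: log10(27214869500) = 10.434806
Multiply: SIL = 10 * 10.434806 = 104.35

104.35 dB


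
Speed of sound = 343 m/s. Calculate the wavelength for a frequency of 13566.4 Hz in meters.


Given values:
  c = 343 m/s, f = 13566.4 Hz
Formula: lambda = c / f
lambda = 343 / 13566.4
lambda = 0.0253

0.0253 m


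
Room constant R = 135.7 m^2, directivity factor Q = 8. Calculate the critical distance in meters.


Given values:
  R = 135.7 m^2, Q = 8
Formula: d_c = 0.141 * sqrt(Q * R)
Compute Q * R = 8 * 135.7 = 1085.6
Compute sqrt(1085.6) = 32.9484
d_c = 0.141 * 32.9484 = 4.646

4.646 m


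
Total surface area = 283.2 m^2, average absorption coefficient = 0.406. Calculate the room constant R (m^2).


Given values:
  S = 283.2 m^2, alpha = 0.406
Formula: R = S * alpha / (1 - alpha)
Numerator: 283.2 * 0.406 = 114.9792
Denominator: 1 - 0.406 = 0.594
R = 114.9792 / 0.594 = 193.57

193.57 m^2


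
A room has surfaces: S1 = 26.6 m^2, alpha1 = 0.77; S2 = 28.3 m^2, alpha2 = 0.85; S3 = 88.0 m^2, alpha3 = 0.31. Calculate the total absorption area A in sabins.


Given surfaces:
  Surface 1: 26.6 * 0.77 = 20.482
  Surface 2: 28.3 * 0.85 = 24.055
  Surface 3: 88.0 * 0.31 = 27.28
Formula: A = sum(Si * alpha_i)
A = 20.482 + 24.055 + 27.28
A = 71.82

71.82 sabins


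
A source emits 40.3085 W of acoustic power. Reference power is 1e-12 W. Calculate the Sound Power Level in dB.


Given values:
  W = 40.3085 W
  W_ref = 1e-12 W
Formula: SWL = 10 * log10(W / W_ref)
Compute ratio: W / W_ref = 40308500000000
Compute log10: log10(40308500000000) = 13.605397
Multiply: SWL = 10 * 13.605397 = 136.05

136.05 dB


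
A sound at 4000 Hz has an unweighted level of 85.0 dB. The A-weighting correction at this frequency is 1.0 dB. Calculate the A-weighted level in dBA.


Given values:
  SPL = 85.0 dB
  A-weighting at 4000 Hz = 1.0 dB
Formula: L_A = SPL + A_weight
L_A = 85.0 + (1.0)
L_A = 86.0

86.0 dBA


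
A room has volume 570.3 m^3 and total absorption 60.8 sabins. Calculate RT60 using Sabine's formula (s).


Given values:
  V = 570.3 m^3
  A = 60.8 sabins
Formula: RT60 = 0.161 * V / A
Numerator: 0.161 * 570.3 = 91.8183
RT60 = 91.8183 / 60.8 = 1.51

1.51 s


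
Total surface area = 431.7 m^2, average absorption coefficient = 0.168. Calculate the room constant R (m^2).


Given values:
  S = 431.7 m^2, alpha = 0.168
Formula: R = S * alpha / (1 - alpha)
Numerator: 431.7 * 0.168 = 72.5256
Denominator: 1 - 0.168 = 0.832
R = 72.5256 / 0.832 = 87.17

87.17 m^2


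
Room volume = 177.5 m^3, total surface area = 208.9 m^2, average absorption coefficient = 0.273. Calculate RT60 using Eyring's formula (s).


Given values:
  V = 177.5 m^3, S = 208.9 m^2, alpha = 0.273
Formula: RT60 = 0.161 * V / (-S * ln(1 - alpha))
Compute ln(1 - 0.273) = ln(0.727) = -0.318829
Denominator: -208.9 * -0.318829 = 66.6034
Numerator: 0.161 * 177.5 = 28.5775
RT60 = 28.5775 / 66.6034 = 0.429

0.429 s


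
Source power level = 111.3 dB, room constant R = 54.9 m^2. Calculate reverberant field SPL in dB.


Given values:
  Lw = 111.3 dB, R = 54.9 m^2
Formula: SPL = Lw + 10 * log10(4 / R)
Compute 4 / R = 4 / 54.9 = 0.07286
Compute 10 * log10(0.07286) = -11.3751
SPL = 111.3 + (-11.3751) = 99.92

99.92 dB


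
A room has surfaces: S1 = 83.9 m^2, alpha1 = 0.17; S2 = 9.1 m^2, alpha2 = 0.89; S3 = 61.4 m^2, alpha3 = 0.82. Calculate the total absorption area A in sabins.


Given surfaces:
  Surface 1: 83.9 * 0.17 = 14.263
  Surface 2: 9.1 * 0.89 = 8.099
  Surface 3: 61.4 * 0.82 = 50.348
Formula: A = sum(Si * alpha_i)
A = 14.263 + 8.099 + 50.348
A = 72.71

72.71 sabins


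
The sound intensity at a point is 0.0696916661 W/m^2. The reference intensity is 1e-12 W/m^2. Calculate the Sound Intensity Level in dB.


Given values:
  I = 0.0696916661 W/m^2
  I_ref = 1e-12 W/m^2
Formula: SIL = 10 * log10(I / I_ref)
Compute ratio: I / I_ref = 69691666100
Compute log10: log10(69691666100) = 10.843181
Multiply: SIL = 10 * 10.843181 = 108.43

108.43 dB


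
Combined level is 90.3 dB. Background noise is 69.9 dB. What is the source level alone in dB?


Given values:
  L_total = 90.3 dB, L_bg = 69.9 dB
Formula: L_source = 10 * log10(10^(L_total/10) - 10^(L_bg/10))
Convert to linear:
  10^(90.3/10) = 1071519305.2376
  10^(69.9/10) = 9772372.2096
Difference: 1071519305.2376 - 9772372.2096 = 1061746933.028
L_source = 10 * log10(1061746933.028) = 90.26

90.26 dB


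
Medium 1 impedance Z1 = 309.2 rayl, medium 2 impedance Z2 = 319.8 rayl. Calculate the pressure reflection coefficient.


Given values:
  Z1 = 309.2 rayl, Z2 = 319.8 rayl
Formula: R = (Z2 - Z1) / (Z2 + Z1)
Numerator: Z2 - Z1 = 319.8 - 309.2 = 10.6
Denominator: Z2 + Z1 = 319.8 + 309.2 = 629.0
R = 10.6 / 629.0 = 0.0169

0.0169


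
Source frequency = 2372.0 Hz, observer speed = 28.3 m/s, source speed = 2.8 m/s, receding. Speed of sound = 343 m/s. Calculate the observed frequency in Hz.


Given values:
  f_s = 2372.0 Hz, v_o = 28.3 m/s, v_s = 2.8 m/s
  Direction: receding
Formula: f_o = f_s * (c - v_o) / (c + v_s)
Numerator: c - v_o = 343 - 28.3 = 314.7
Denominator: c + v_s = 343 + 2.8 = 345.8
f_o = 2372.0 * 314.7 / 345.8 = 2158.67

2158.67 Hz


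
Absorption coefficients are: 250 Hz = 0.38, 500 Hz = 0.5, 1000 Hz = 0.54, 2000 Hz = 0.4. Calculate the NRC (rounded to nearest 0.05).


Given values:
  a_250 = 0.38, a_500 = 0.5
  a_1000 = 0.54, a_2000 = 0.4
Formula: NRC = (a250 + a500 + a1000 + a2000) / 4
Sum = 0.38 + 0.5 + 0.54 + 0.4 = 1.82
NRC = 1.82 / 4 = 0.455
Rounded to nearest 0.05: 0.45

0.45


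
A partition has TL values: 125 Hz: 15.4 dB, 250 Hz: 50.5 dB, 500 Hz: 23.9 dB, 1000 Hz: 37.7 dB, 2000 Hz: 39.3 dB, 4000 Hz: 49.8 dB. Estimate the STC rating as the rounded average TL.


Given TL values at each frequency:
  125 Hz: 15.4 dB
  250 Hz: 50.5 dB
  500 Hz: 23.9 dB
  1000 Hz: 37.7 dB
  2000 Hz: 39.3 dB
  4000 Hz: 49.8 dB
Formula: STC ~ round(average of TL values)
Sum = 15.4 + 50.5 + 23.9 + 37.7 + 39.3 + 49.8 = 216.6
Average = 216.6 / 6 = 36.1
Rounded: 36

36


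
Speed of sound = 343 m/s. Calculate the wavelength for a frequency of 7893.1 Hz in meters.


Given values:
  c = 343 m/s, f = 7893.1 Hz
Formula: lambda = c / f
lambda = 343 / 7893.1
lambda = 0.0435

0.0435 m


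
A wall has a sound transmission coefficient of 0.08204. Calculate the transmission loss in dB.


Given values:
  tau = 0.08204
Formula: TL = 10 * log10(1 / tau)
Compute 1 / tau = 1 / 0.08204 = 12.1892
Compute log10(12.1892) = 1.085975
TL = 10 * 1.085975 = 10.86

10.86 dB


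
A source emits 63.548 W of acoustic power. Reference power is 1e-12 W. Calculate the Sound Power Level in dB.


Given values:
  W = 63.548 W
  W_ref = 1e-12 W
Formula: SWL = 10 * log10(W / W_ref)
Compute ratio: W / W_ref = 63548000000000
Compute log10: log10(63548000000000) = 13.803102
Multiply: SWL = 10 * 13.803102 = 138.03

138.03 dB


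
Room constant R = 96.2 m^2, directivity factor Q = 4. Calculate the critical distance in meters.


Given values:
  R = 96.2 m^2, Q = 4
Formula: d_c = 0.141 * sqrt(Q * R)
Compute Q * R = 4 * 96.2 = 384.8
Compute sqrt(384.8) = 19.6163
d_c = 0.141 * 19.6163 = 2.766

2.766 m


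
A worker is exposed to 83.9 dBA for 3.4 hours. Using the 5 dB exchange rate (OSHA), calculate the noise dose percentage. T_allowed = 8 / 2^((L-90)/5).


Given values:
  L = 83.9 dBA, T = 3.4 hours
Formula: T_allowed = 8 / 2^((L - 90) / 5)
Compute exponent: (83.9 - 90) / 5 = -1.22
Compute 2^(-1.22) = 0.429283
T_allowed = 8 / 0.429283 = 18.635725 hours
Dose = (T / T_allowed) * 100
Dose = (3.4 / 18.635725) * 100 = 18.24

18.24 %


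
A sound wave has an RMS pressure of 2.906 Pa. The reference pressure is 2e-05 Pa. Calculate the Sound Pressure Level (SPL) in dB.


Given values:
  p = 2.906 Pa
  p_ref = 2e-05 Pa
Formula: SPL = 20 * log10(p / p_ref)
Compute ratio: p / p_ref = 2.906 / 2e-05 = 145300
Compute log10: log10(145300) = 5.162266
Multiply: SPL = 20 * 5.162266 = 103.25

103.25 dB


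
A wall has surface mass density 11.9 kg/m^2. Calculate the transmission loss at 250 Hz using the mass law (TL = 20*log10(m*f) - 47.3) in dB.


Given values:
  m = 11.9 kg/m^2, f = 250 Hz
Formula: TL = 20 * log10(m * f) - 47.3
Compute m * f = 11.9 * 250 = 2975.0
Compute log10(2975.0) = 3.473487
Compute 20 * 3.473487 = 69.4697
TL = 69.4697 - 47.3 = 22.17

22.17 dB


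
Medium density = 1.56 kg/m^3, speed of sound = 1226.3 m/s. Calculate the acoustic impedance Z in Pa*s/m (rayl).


Given values:
  rho = 1.56 kg/m^3
  c = 1226.3 m/s
Formula: Z = rho * c
Z = 1.56 * 1226.3
Z = 1913.03

1913.03 rayl


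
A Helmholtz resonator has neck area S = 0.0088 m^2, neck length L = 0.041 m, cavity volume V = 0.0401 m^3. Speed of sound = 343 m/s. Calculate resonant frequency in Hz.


Given values:
  S = 0.0088 m^2, L = 0.041 m, V = 0.0401 m^3, c = 343 m/s
Formula: f = (c / (2*pi)) * sqrt(S / (V * L))
Compute V * L = 0.0401 * 0.041 = 0.0016441
Compute S / (V * L) = 0.0088 / 0.0016441 = 5.3525
Compute sqrt(5.3525) = 2.313547
Compute c / (2*pi) = 343 / 6.283185 = 54.590148
f = 54.590148 * 2.313547 = 126.3

126.3 Hz


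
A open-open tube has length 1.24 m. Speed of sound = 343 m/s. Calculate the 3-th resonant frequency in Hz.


Given values:
  Tube type: open-open, L = 1.24 m, c = 343 m/s, n = 3
Formula: f_n = n * c / (2 * L)
Compute 2 * L = 2 * 1.24 = 2.48
f = 3 * 343 / 2.48
f = 414.92

414.92 Hz


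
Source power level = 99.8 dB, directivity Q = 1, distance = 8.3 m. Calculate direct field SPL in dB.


Given values:
  Lw = 99.8 dB, Q = 1, r = 8.3 m
Formula: SPL = Lw + 10 * log10(Q / (4 * pi * r^2))
Compute 4 * pi * r^2 = 4 * pi * 8.3^2 = 865.6973
Compute Q / denom = 1 / 865.6973 = 0.00115514
Compute 10 * log10(0.00115514) = -29.3737
SPL = 99.8 + (-29.3737) = 70.43

70.43 dB


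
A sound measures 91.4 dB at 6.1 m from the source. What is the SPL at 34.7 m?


Given values:
  SPL1 = 91.4 dB, r1 = 6.1 m, r2 = 34.7 m
Formula: SPL2 = SPL1 - 20 * log10(r2 / r1)
Compute ratio: r2 / r1 = 34.7 / 6.1 = 5.6885
Compute log10: log10(5.6885) = 0.754998
Compute drop: 20 * 0.754998 = 15.1
SPL2 = 91.4 - 15.1 = 76.3

76.3 dB


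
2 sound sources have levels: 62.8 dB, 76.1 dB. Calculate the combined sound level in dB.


Formula: L_total = 10 * log10( sum(10^(Li/10)) )
  Source 1: 10^(62.8/10) = 1905460.718
  Source 2: 10^(76.1/10) = 40738027.7804
Sum of linear values = 42643488.4984
L_total = 10 * log10(42643488.4984) = 76.3

76.3 dB


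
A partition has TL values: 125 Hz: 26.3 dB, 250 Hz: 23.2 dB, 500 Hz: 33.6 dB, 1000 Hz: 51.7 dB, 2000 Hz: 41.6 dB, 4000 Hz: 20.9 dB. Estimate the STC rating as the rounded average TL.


Given TL values at each frequency:
  125 Hz: 26.3 dB
  250 Hz: 23.2 dB
  500 Hz: 33.6 dB
  1000 Hz: 51.7 dB
  2000 Hz: 41.6 dB
  4000 Hz: 20.9 dB
Formula: STC ~ round(average of TL values)
Sum = 26.3 + 23.2 + 33.6 + 51.7 + 41.6 + 20.9 = 197.3
Average = 197.3 / 6 = 32.88
Rounded: 33

33


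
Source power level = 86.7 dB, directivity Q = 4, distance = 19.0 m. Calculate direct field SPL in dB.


Given values:
  Lw = 86.7 dB, Q = 4, r = 19.0 m
Formula: SPL = Lw + 10 * log10(Q / (4 * pi * r^2))
Compute 4 * pi * r^2 = 4 * pi * 19.0^2 = 4536.4598
Compute Q / denom = 4 / 4536.4598 = 0.00088174
Compute 10 * log10(0.00088174) = -30.5466
SPL = 86.7 + (-30.5466) = 56.15

56.15 dB


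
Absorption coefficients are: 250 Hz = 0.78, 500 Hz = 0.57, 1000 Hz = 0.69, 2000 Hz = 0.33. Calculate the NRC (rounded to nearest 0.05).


Given values:
  a_250 = 0.78, a_500 = 0.57
  a_1000 = 0.69, a_2000 = 0.33
Formula: NRC = (a250 + a500 + a1000 + a2000) / 4
Sum = 0.78 + 0.57 + 0.69 + 0.33 = 2.37
NRC = 2.37 / 4 = 0.5925
Rounded to nearest 0.05: 0.6

0.6


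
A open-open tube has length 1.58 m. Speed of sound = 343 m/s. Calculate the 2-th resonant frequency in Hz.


Given values:
  Tube type: open-open, L = 1.58 m, c = 343 m/s, n = 2
Formula: f_n = n * c / (2 * L)
Compute 2 * L = 2 * 1.58 = 3.16
f = 2 * 343 / 3.16
f = 217.09

217.09 Hz


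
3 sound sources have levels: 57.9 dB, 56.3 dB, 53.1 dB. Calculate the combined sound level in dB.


Formula: L_total = 10 * log10( sum(10^(Li/10)) )
  Source 1: 10^(57.9/10) = 616595.0019
  Source 2: 10^(56.3/10) = 426579.5188
  Source 3: 10^(53.1/10) = 204173.7945
Sum of linear values = 1247348.3152
L_total = 10 * log10(1247348.3152) = 60.96

60.96 dB


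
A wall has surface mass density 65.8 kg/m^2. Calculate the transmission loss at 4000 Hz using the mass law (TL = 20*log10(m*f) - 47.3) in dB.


Given values:
  m = 65.8 kg/m^2, f = 4000 Hz
Formula: TL = 20 * log10(m * f) - 47.3
Compute m * f = 65.8 * 4000 = 263200.0
Compute log10(263200.0) = 5.420286
Compute 20 * 5.420286 = 108.4057
TL = 108.4057 - 47.3 = 61.11

61.11 dB
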